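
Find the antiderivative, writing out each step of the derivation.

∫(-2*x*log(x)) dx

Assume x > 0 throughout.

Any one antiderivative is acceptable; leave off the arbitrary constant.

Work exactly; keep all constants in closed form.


Step 1. Integrate ∫(-2*x*log(x)) dx by parts with u = log(x), dv = (-2*x) dx, so v = -x**2 [assuming x > 0]: now -x**2*log(x) + ∫(x) dx.
Step 2. Evaluate the standard form: now -x**2*log(x) + x**2/2.
Answer: -x**2*log(x) + x**2/2.


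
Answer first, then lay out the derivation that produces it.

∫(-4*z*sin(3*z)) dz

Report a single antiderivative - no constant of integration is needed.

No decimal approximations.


The answer is 4*z*cos(3*z)/3 - 4*sin(3*z)/9.
Step 1. Integrate ∫(-4*z*sin(3*z)) dz by parts with u = z, dv = (-4*sin(3*z)) dz, so v = 4*cos(3*z)/3: now 4*z*cos(3*z)/3 + ∫(-4*cos(3*z)/3) dz.
Step 2. Evaluate the standard form: now 4*z*cos(3*z)/3 - 4*sin(3*z)/9.
Answer: 4*z*cos(3*z)/3 - 4*sin(3*z)/9.


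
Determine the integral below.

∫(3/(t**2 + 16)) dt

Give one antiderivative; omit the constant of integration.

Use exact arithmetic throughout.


Answer: 3*atan(t/4)/4.


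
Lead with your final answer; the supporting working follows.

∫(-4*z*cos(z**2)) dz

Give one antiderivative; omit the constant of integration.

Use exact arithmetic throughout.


The answer is -2*sin(z**2).
Step 1. Substitute u = z**2, turning ∫(-4*z*cos(z**2)) dz into ∫(-2*cos(u)) du: now ∫(-2*cos(u)) du.
Step 2. Evaluate the standard form: now -2*sin(u).
Step 3. Substitute back u = z**2: now -2*sin(z**2).
Answer: -2*sin(z**2).


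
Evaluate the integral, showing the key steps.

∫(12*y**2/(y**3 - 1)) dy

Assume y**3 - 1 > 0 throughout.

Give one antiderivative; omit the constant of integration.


Step 1. Substitute u = y**3 - 1, turning ∫(12*y**2/(y**3 - 1)) dy into ∫(4/u) du: now ∫(4/u) du.
Step 2. Evaluate the standard form [assuming u > 0]: now 4*log(u).
Step 3. Substitute back u = y**3 - 1: now 4*log(y**3 - 1).
Answer: 4*log(y**3 - 1).


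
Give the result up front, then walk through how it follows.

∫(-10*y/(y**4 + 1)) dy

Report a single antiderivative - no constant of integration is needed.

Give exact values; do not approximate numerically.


The answer is -5*atan(y**2).
Step 1. Substitute u = y**2, turning ∫(-10*y/(y**4 + 1)) dy into ∫(-5/(u**2 + 1)) du: now ∫(-5/(u**2 + 1)) du.
Step 2. Evaluate the standard form: now -5*atan(u).
Step 3. Substitute back u = y**2: now -5*atan(y**2).
Answer: -5*atan(y**2).


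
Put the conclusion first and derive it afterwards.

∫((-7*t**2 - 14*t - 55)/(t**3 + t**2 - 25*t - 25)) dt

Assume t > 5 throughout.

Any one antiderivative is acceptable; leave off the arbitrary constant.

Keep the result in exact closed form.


The answer is -5*log(t - 5) + 2*log(t + 1) - 4*log(t + 5).
Step 1. Decompose ∫((-7*t**2 - 14*t - 55)/(t**3 + t**2 - 25*t - 25)) dt by partial fractions, (-7*t**2 - 14*t - 55)/(t**3 + t**2 - 25*t - 25) = -4/(t + 5) + 2/(t + 1) - 5/(t - 5): now ∫(-5/(t - 5)) dt + ∫(2/(t + 1)) dt + ∫(-4/(t + 5)) dt.
Step 2. Evaluate the standard form [assuming t > -5]: now -4*log(t + 5) + ∫(-5/(t - 5)) dt + ∫(2/(t + 1)) dt.
Step 3. Evaluate the standard form [assuming t > 5]: now -5*log(t - 5) - 4*log(t + 5) + ∫(2/(t + 1)) dt.
Step 4. Evaluate the standard form [assuming t > -1]: now -5*log(t - 5) + 2*log(t + 1) - 4*log(t + 5).
Answer: -5*log(t - 5) + 2*log(t + 1) - 4*log(t + 5).


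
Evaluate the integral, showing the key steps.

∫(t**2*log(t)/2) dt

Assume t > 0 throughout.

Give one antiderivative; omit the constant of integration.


Step 1. Integrate ∫(t**2*log(t)/2) dt by parts with u = log(t), dv = (t**2/2) dt, so v = t**3/6 [assuming t > 0]: now t**3*log(t)/6 + ∫(-t**2/6) dt.
Step 2. Evaluate the standard form: now t**3*log(t)/6 - t**3/18.
Answer: t**3*log(t)/6 - t**3/18.


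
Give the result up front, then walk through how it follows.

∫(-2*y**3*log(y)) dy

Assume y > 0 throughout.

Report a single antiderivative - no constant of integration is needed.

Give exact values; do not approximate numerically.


The answer is -y**4*log(y)/2 + y**4/8.
Step 1. Integrate ∫(-2*y**3*log(y)) dy by parts with u = log(y), dv = (-2*y**3) dy, so v = -y**4/2 [assuming y > 0]: now -y**4*log(y)/2 + ∫(y**3/2) dy.
Step 2. Evaluate the standard form: now -y**4*log(y)/2 + y**4/8.
Answer: -y**4*log(y)/2 + y**4/8.


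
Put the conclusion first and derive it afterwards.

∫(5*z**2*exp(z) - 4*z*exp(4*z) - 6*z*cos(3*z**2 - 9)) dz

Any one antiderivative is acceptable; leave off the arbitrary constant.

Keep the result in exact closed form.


The answer is 5*z**2*exp(z) - z*exp(4*z) - 10*z*exp(z) + exp(4*z)/4 + 10*exp(z) - sin(3*z**2 - 9).
Step 1. Rewrite: now ∫(-4*z*exp(4*z)) dz + ∫(-6*z*cos(3*z**2 - 9)) dz + ∫(5*z**2*exp(z)) dz.
Step 2. Integrate ∫(-4*z*exp(4*z)) dz by parts with u = z, dv = (-4*exp(4*z)) dz, so v = -exp(4*z): now -z*exp(4*z) + ∫(-6*z*cos(3*z**2 - 9)) dz + ∫(5*z**2*exp(z)) dz + ∫(exp(4*z)) dz.
Step 3. Evaluate the standard form: now -z*exp(4*z) + exp(4*z)/4 + ∫(-6*z*cos(3*z**2 - 9)) dz + ∫(5*z**2*exp(z)) dz.
Step 4. Integrate ∫(5*z**2*exp(z)) dz by parts with u = z**2, dv = (5*exp(z)) dz, so v = 5*exp(z): now 5*z**2*exp(z) - z*exp(4*z) + exp(4*z)/4 + ∫(-10*z*exp(z)) dz + ∫(-6*z*cos(3*z**2 - 9)) dz.
Step 5. Integrate ∫(-10*z*exp(z)) dz by parts with u = z, dv = (-10*exp(z)) dz, so v = -10*exp(z): now 5*z**2*exp(z) - z*exp(4*z) - 10*z*exp(z) + exp(4*z)/4 + ∫(-6*z*cos(3*z**2 - 9)) dz + ∫(10*exp(z)) dz.
Step 6. Evaluate the standard form: now 5*z**2*exp(z) - z*exp(4*z) - 10*z*exp(z) + exp(4*z)/4 + 10*exp(z) + ∫(-6*z*cos(3*z**2 - 9)) dz.
Step 7. Substitute u = z**2 - 3, turning ∫(-6*z*cos(3*z**2 - 9)) dz into ∫(-3*cos(3*u)) du: now 5*z**2*exp(z) - z*exp(4*z) - 10*z*exp(z) + exp(4*z)/4 + 10*exp(z) + ∫(-3*cos(3*u)) du.
Step 8. Evaluate the standard form: now 5*z**2*exp(z) - z*exp(4*z) - 10*z*exp(z) + exp(4*z)/4 + 10*exp(z) - sin(3*u).
Step 9. Substitute back u = z**2 - 3: now 5*z**2*exp(z) - z*exp(4*z) - 10*z*exp(z) + exp(4*z)/4 + 10*exp(z) - sin(3*z**2 - 9).
Answer: 5*z**2*exp(z) - z*exp(4*z) - 10*z*exp(z) + exp(4*z)/4 + 10*exp(z) - sin(3*z**2 - 9).


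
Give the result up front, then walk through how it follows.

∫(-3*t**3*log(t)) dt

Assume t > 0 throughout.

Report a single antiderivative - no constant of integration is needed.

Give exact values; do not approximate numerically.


The answer is -3*t**4*log(t)/4 + 3*t**4/16.
Step 1. Integrate ∫(-3*t**3*log(t)) dt by parts with u = log(t), dv = (-3*t**3) dt, so v = -3*t**4/4 [assuming t > 0]: now -3*t**4*log(t)/4 + ∫(3*t**3/4) dt.
Step 2. Evaluate the standard form: now -3*t**4*log(t)/4 + 3*t**4/16.
Answer: -3*t**4*log(t)/4 + 3*t**4/16.


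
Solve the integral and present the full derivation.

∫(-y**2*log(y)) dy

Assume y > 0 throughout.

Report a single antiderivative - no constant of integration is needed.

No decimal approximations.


Step 1. Integrate ∫(-y**2*log(y)) dy by parts with u = log(y), dv = (-y**2) dy, so v = -y**3/3 [assuming y > 0]: now -y**3*log(y)/3 + ∫(y**2/3) dy.
Step 2. Evaluate the standard form: now -y**3*log(y)/3 + y**3/9.
Answer: -y**3*log(y)/3 + y**3/9.


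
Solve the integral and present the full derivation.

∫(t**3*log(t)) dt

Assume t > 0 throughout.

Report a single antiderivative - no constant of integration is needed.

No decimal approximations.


Step 1. Integrate ∫(t**3*log(t)) dt by parts with u = log(t), dv = (t**3) dt, so v = t**4/4 [assuming t > 0]: now t**4*log(t)/4 + ∫(-t**3/4) dt.
Step 2. Evaluate the standard form: now t**4*log(t)/4 - t**4/16.
Answer: t**4*log(t)/4 - t**4/16.


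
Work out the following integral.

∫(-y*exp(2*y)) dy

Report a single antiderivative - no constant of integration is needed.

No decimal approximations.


Answer: -y*exp(2*y)/2 + exp(2*y)/4.


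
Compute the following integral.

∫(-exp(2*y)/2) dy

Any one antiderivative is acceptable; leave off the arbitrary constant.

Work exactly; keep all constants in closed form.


Answer: -exp(2*y)/4.


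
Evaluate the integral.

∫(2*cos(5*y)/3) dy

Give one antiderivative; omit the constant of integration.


Answer: 2*sin(5*y)/15.


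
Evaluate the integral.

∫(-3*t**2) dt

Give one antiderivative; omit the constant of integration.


Answer: -t**3.


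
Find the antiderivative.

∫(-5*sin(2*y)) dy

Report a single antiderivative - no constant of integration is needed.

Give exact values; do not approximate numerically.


Answer: 5*cos(2*y)/2.


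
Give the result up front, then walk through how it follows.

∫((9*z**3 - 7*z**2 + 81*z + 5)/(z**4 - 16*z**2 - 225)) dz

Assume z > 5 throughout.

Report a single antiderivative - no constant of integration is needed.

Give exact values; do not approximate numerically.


The answer is 4*log(z - 5) + 5*log(z + 5) - 2*atan(z/3)/3.
Step 1. Decompose ∫((9*z**3 - 7*z**2 + 81*z + 5)/(z**4 - 16*z**2 - 225)) dz by partial fractions, (9*z**3 - 7*z**2 + 81*z + 5)/(z**4 - 16*z**2 - 225) = -2/(z**2 + 9) + 5/(z + 5) + 4/(z - 5): now ∫(4/(z - 5)) dz + ∫(5/(z + 5)) dz + ∫(-2/(z**2 + 9)) dz.
Step 2. Evaluate the standard form [assuming z > -5]: now 5*log(z + 5) + ∫(4/(z - 5)) dz + ∫(-2/(z**2 + 9)) dz.
Step 3. Evaluate the standard form [assuming z > 5]: now 4*log(z - 5) + 5*log(z + 5) + ∫(-2/(z**2 + 9)) dz.
Step 4. Evaluate the standard form: now 4*log(z - 5) + 5*log(z + 5) - 2*atan(z/3)/3.
Answer: 4*log(z - 5) + 5*log(z + 5) - 2*atan(z/3)/3.


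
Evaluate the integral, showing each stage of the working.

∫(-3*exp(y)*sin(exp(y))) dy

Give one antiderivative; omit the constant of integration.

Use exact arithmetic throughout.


Step 1. Substitute u = exp(y), turning ∫(-3*exp(y)*sin(exp(y))) dy into ∫(-3*sin(u)) du: now ∫(-3*sin(u)) du.
Step 2. Evaluate the standard form: now 3*cos(u).
Step 3. Substitute back u = exp(y): now 3*cos(exp(y)).
Answer: 3*cos(exp(y)).


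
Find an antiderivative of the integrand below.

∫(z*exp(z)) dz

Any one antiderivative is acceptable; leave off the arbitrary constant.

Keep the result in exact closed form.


Answer: z*exp(z) - exp(z).


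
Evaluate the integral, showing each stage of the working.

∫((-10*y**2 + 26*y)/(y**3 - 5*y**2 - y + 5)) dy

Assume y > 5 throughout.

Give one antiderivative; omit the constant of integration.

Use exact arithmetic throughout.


Step 1. Decompose ∫((-10*y**2 + 26*y)/(y**3 - 5*y**2 - y + 5)) dy by partial fractions, (-10*y**2 + 26*y)/(y**3 - 5*y**2 - y + 5) = -3/(y + 1) - 2/(y - 1) - 5/(y - 5): now ∫(-5/(y - 5)) dy + ∫(-2/(y - 1)) dy + ∫(-3/(y + 1)) dy.
Step 2. Evaluate the standard form [assuming y > 5]: now -5*log(y - 5) + ∫(-2/(y - 1)) dy + ∫(-3/(y + 1)) dy.
Step 3. Evaluate the standard form [assuming y > -1]: now -5*log(y - 5) - 3*log(y + 1) + ∫(-2/(y - 1)) dy.
Step 4. Evaluate the standard form [assuming y > 1]: now -5*log(y - 5) - 2*log(y - 1) - 3*log(y + 1).
Answer: -5*log(y - 5) - 2*log(y - 1) - 3*log(y + 1).


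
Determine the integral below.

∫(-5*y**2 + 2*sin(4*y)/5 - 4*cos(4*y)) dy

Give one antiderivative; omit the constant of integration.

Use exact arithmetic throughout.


Answer: -5*y**3/3 - sin(4*y) - cos(4*y)/10.


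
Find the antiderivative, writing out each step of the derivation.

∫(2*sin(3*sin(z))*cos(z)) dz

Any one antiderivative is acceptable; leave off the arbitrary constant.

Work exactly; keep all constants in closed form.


Step 1. Substitute u = sin(z), turning ∫(2*sin(3*sin(z))*cos(z)) dz into ∫(2*sin(3*u)) du: now ∫(2*sin(3*u)) du.
Step 2. Evaluate the standard form: now -2*cos(3*u)/3.
Step 3. Substitute back u = sin(z): now -2*cos(3*sin(z))/3.
Answer: -2*cos(3*sin(z))/3.


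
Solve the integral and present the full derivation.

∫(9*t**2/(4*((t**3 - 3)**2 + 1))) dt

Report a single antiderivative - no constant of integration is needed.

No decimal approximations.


Step 1. Substitute u = t**3 - 3, turning ∫(9*t**2/(4*((t**3 - 3)**2 + 1))) dt into ∫(3/(4*(u**2 + 1))) du: now ∫(3/(4*(u**2 + 1))) du.
Step 2. Evaluate the standard form: now 3*atan(u)/4.
Step 3. Substitute back u = t**3 - 3: now 3*atan(t**3 - 3)/4.
Answer: 3*atan(t**3 - 3)/4.


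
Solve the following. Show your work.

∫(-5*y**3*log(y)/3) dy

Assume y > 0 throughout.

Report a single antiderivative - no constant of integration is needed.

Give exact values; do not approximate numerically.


Step 1. Integrate ∫(-5*y**3*log(y)/3) dy by parts with u = log(y), dv = (-5*y**3/3) dy, so v = -5*y**4/12 [assuming y > 0]: now -5*y**4*log(y)/12 + ∫(5*y**3/12) dy.
Step 2. Evaluate the standard form: now -5*y**4*log(y)/12 + 5*y**4/48.
Answer: -5*y**4*log(y)/12 + 5*y**4/48.


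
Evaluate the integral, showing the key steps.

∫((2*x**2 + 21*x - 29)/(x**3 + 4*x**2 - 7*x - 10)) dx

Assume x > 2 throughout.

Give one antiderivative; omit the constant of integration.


Step 1. Decompose ∫((2*x**2 + 21*x - 29)/(x**3 + 4*x**2 - 7*x - 10)) dx by partial fractions, (2*x**2 + 21*x - 29)/(x**3 + 4*x**2 - 7*x - 10) = -3/(x + 5) + 4/(x + 1) + 1/(x - 2): now ∫(1/(x - 2)) dx + ∫(4/(x + 1)) dx + ∫(-3/(x + 5)) dx.
Step 2. Evaluate the standard form [assuming x > -1]: now 4*log(x + 1) + ∫(1/(x - 2)) dx + ∫(-3/(x + 5)) dx.
Step 3. Evaluate the standard form [assuming x > -5]: now 4*log(x + 1) - 3*log(x + 5) + ∫(1/(x - 2)) dx.
Step 4. Evaluate the standard form [assuming x > 2]: now log(x - 2) + 4*log(x + 1) - 3*log(x + 5).
Answer: log(x - 2) + 4*log(x + 1) - 3*log(x + 5).


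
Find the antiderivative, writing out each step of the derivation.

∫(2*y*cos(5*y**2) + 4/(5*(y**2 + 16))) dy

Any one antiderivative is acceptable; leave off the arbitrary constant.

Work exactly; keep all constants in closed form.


Step 1. Rewrite: now ∫(2*y*cos(5*y**2)) dy + ∫(4/(5*(y**2 + 16))) dy.
Step 2. Evaluate the standard form: now atan(y/4)/5 + ∫(2*y*cos(5*y**2)) dy.
Step 3. Substitute u = y**2, turning ∫(2*y*cos(5*y**2)) dy into ∫(cos(5*u)) du: now atan(y/4)/5 + ∫(cos(5*u)) du.
Step 4. Evaluate the standard form: now sin(5*u)/5 + atan(y/4)/5.
Step 5. Substitute back u = y**2: now sin(5*y**2)/5 + atan(y/4)/5.
Answer: sin(5*y**2)/5 + atan(y/4)/5.


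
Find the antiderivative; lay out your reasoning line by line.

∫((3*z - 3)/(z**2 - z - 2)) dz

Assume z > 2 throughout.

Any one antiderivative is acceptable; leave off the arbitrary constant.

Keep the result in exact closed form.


Step 1. Decompose ∫((3*z - 3)/(z**2 - z - 2)) dz by partial fractions, (3*z - 3)/(z**2 - z - 2) = 2/(z + 1) + 1/(z - 2): now ∫(1/(z - 2)) dz + ∫(2/(z + 1)) dz.
Step 2. Evaluate the standard form [assuming z > -1]: now 2*log(z + 1) + ∫(1/(z - 2)) dz.
Step 3. Evaluate the standard form [assuming z > 2]: now log(z - 2) + 2*log(z + 1).
Answer: log(z - 2) + 2*log(z + 1).


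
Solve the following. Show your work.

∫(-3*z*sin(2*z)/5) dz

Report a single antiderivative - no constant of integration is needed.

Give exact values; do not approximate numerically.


Step 1. Integrate ∫(-3*z*sin(2*z)/5) dz by parts with u = z, dv = (-3*sin(2*z)/5) dz, so v = 3*cos(2*z)/10: now 3*z*cos(2*z)/10 + ∫(-3*cos(2*z)/10) dz.
Step 2. Evaluate the standard form: now 3*z*cos(2*z)/10 - 3*sin(2*z)/20.
Answer: 3*z*cos(2*z)/10 - 3*sin(2*z)/20.


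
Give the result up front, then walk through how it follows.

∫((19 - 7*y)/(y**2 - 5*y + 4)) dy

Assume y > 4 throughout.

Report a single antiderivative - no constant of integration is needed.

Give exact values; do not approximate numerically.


The answer is -3*log(y - 4) - 4*log(y - 1).
Step 1. Decompose ∫((19 - 7*y)/(y**2 - 5*y + 4)) dy by partial fractions, (19 - 7*y)/(y**2 - 5*y + 4) = -4/(y - 1) - 3/(y - 4): now ∫(-3/(y - 4)) dy + ∫(-4/(y - 1)) dy.
Step 2. Evaluate the standard form [assuming y > 1]: now -4*log(y - 1) + ∫(-3/(y - 4)) dy.
Step 3. Evaluate the standard form [assuming y > 4]: now -3*log(y - 4) - 4*log(y - 1).
Answer: -3*log(y - 4) - 4*log(y - 1).


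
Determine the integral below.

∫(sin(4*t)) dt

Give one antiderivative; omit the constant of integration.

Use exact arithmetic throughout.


Answer: -cos(4*t)/4.


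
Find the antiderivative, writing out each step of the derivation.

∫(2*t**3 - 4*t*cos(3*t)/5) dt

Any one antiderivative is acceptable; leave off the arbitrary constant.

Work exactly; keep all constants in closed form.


Step 1. Rewrite: now ∫(2*t**3) dt + ∫(-4*t*cos(3*t)/5) dt.
Step 2. Integrate ∫(-4*t*cos(3*t)/5) dt by parts with u = t, dv = (-4*cos(3*t)/5) dt, so v = -4*sin(3*t)/15: now -4*t*sin(3*t)/15 + ∫(2*t**3) dt + ∫(4*sin(3*t)/15) dt.
Step 3. Evaluate the standard form: now -4*t*sin(3*t)/15 - 4*cos(3*t)/45 + ∫(2*t**3) dt.
Step 4. Evaluate the standard form: now t**4/2 - 4*t*sin(3*t)/15 - 4*cos(3*t)/45.
Answer: t**4/2 - 4*t*sin(3*t)/15 - 4*cos(3*t)/45.


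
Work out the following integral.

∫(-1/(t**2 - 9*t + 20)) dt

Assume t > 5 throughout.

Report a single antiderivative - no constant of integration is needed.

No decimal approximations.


Answer: -log(t - 5) + log(t - 4).


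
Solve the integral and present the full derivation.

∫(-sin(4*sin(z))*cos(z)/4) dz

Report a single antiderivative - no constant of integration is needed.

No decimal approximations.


Step 1. Substitute u = sin(z), turning ∫(-sin(4*sin(z))*cos(z)/4) dz into ∫(-sin(4*u)/4) du: now ∫(-sin(4*u)/4) du.
Step 2. Evaluate the standard form: now cos(4*u)/16.
Step 3. Substitute back u = sin(z): now cos(4*sin(z))/16.
Answer: cos(4*sin(z))/16.


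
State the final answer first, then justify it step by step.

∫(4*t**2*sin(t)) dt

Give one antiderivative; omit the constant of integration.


The answer is -4*t**2*cos(t) + 8*t*sin(t) + 8*cos(t).
Step 1. Integrate ∫(4*t**2*sin(t)) dt by parts with u = t**2, dv = (4*sin(t)) dt, so v = -4*cos(t): now -4*t**2*cos(t) + ∫(8*t*cos(t)) dt.
Step 2. Integrate ∫(8*t*cos(t)) dt by parts with u = t, dv = (8*cos(t)) dt, so v = 8*sin(t): now -4*t**2*cos(t) + 8*t*sin(t) + ∫(-8*sin(t)) dt.
Step 3. Evaluate the standard form: now -4*t**2*cos(t) + 8*t*sin(t) + 8*cos(t).
Answer: -4*t**2*cos(t) + 8*t*sin(t) + 8*cos(t).


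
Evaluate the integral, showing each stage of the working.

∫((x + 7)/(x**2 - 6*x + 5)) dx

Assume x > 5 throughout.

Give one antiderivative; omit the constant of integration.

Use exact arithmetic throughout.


Step 1. Decompose ∫((x + 7)/(x**2 - 6*x + 5)) dx by partial fractions, (x + 7)/(x**2 - 6*x + 5) = -2/(x - 1) + 3/(x - 5): now ∫(3/(x - 5)) dx + ∫(-2/(x - 1)) dx.
Step 2. Evaluate the standard form [assuming x > 5]: now 3*log(x - 5) + ∫(-2/(x - 1)) dx.
Step 3. Evaluate the standard form [assuming x > 1]: now 3*log(x - 5) - 2*log(x - 1).
Answer: 3*log(x - 5) - 2*log(x - 1).


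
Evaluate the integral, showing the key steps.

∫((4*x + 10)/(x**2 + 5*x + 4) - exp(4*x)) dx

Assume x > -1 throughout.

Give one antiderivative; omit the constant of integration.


Step 1. Rewrite: now ∫((4*x + 10)/(x**2 + 5*x + 4)) dx + ∫(-exp(4*x)) dx.
Step 2. Decompose ∫((4*x + 10)/(x**2 + 5*x + 4)) dx by partial fractions, (4*x + 10)/(x**2 + 5*x + 4) = 2/(x + 4) + 2/(x + 1): now ∫(2/(x + 1)) dx + ∫(2/(x + 4)) dx + ∫(-exp(4*x)) dx.
Step 3. Evaluate the standard form [assuming x > -1]: now 2*log(x + 1) + ∫(2/(x + 4)) dx + ∫(-exp(4*x)) dx.
Step 4. Evaluate the standard form [assuming x > -4]: now 2*log(x + 1) + 2*log(x + 4) + ∫(-exp(4*x)) dx.
Step 5. Evaluate the standard form: now -exp(4*x)/4 + 2*log(x + 1) + 2*log(x + 4).
Answer: -exp(4*x)/4 + 2*log(x + 1) + 2*log(x + 4).


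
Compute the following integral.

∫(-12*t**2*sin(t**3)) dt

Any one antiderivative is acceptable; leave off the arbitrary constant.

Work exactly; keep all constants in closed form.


Answer: 4*cos(t**3).


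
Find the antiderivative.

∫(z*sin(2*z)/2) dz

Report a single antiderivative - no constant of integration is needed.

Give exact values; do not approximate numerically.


Answer: -z*cos(2*z)/4 + sin(2*z)/8.


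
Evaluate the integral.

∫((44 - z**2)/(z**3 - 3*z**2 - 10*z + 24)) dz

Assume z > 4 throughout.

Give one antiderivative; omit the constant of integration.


Answer: 2*log(z - 4) - 4*log(z - 2) + log(z + 3).


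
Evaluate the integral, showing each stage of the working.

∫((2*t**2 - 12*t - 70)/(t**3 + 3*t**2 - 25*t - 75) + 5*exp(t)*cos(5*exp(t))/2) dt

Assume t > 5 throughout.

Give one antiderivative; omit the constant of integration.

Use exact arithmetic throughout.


Step 1. Rewrite: now ∫((2*t**2 - 12*t - 70)/(t**3 + 3*t**2 - 25*t - 75)) dt + ∫(5*exp(t)*cos(5*exp(t))/2) dt.
Step 2. Substitute u = exp(t), turning ∫(5*exp(t)*cos(5*exp(t))/2) dt into ∫(5*cos(5*u)/2) du: now ∫((2*t**2 - 12*t - 70)/(t**3 + 3*t**2 - 25*t - 75)) dt + ∫(5*cos(5*u)/2) du.
Step 3. Evaluate the standard form: now sin(5*u)/2 + ∫((2*t**2 - 12*t - 70)/(t**3 + 3*t**2 - 25*t - 75)) dt.
Step 4. Substitute back u = exp(t): now sin(5*exp(t))/2 + ∫((2*t**2 - 12*t - 70)/(t**3 + 3*t**2 - 25*t - 75)) dt.
Step 5. Decompose ∫((2*t**2 - 12*t - 70)/(t**3 + 3*t**2 - 25*t - 75)) dt by partial fractions, (2*t**2 - 12*t - 70)/(t**3 + 3*t**2 - 25*t - 75) = 2/(t + 5) + 1/(t + 3) - 1/(t - 5): now sin(5*exp(t))/2 + ∫(-1/(t - 5)) dt + ∫(1/(t + 3)) dt + ∫(2/(t + 5)) dt.
Step 6. Evaluate the standard form [assuming t > 5]: now -log(t - 5) + sin(5*exp(t))/2 + ∫(1/(t + 3)) dt + ∫(2/(t + 5)) dt.
Step 7. Evaluate the standard form [assuming t > -5]: now -log(t - 5) + 2*log(t + 5) + sin(5*exp(t))/2 + ∫(1/(t + 3)) dt.
Step 8. Evaluate the standard form [assuming t > -3]: now -log(t - 5) + log(t + 3) + 2*log(t + 5) + sin(5*exp(t))/2.
Answer: -log(t - 5) + log(t + 3) + 2*log(t + 5) + sin(5*exp(t))/2.


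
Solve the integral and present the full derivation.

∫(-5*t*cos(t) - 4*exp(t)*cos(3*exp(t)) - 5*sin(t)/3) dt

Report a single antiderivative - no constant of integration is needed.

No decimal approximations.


Step 1. Rewrite: now ∫(-5*t*cos(t)) dt + ∫(-4*exp(t)*cos(3*exp(t))) dt + ∫(-5*sin(t)/3) dt.
Step 2. Evaluate the standard form: now 5*cos(t)/3 + ∫(-5*t*cos(t)) dt + ∫(-4*exp(t)*cos(3*exp(t))) dt.
Step 3. Substitute u = exp(t), turning ∫(-4*exp(t)*cos(3*exp(t))) dt into ∫(-4*cos(3*u)) du: now 5*cos(t)/3 + ∫(-5*t*cos(t)) dt + ∫(-4*cos(3*u)) du.
Step 4. Evaluate the standard form: now -4*sin(3*u)/3 + 5*cos(t)/3 + ∫(-5*t*cos(t)) dt.
Step 5. Substitute back u = exp(t): now -4*sin(3*exp(t))/3 + 5*cos(t)/3 + ∫(-5*t*cos(t)) dt.
Step 6. Integrate ∫(-5*t*cos(t)) dt by parts with u = t, dv = (-5*cos(t)) dt, so v = -5*sin(t): now -5*t*sin(t) - 4*sin(3*exp(t))/3 + 5*cos(t)/3 + ∫(5*sin(t)) dt.
Step 7. Evaluate the standard form: now -5*t*sin(t) - 4*sin(3*exp(t))/3 - 10*cos(t)/3.
Answer: -5*t*sin(t) - 4*sin(3*exp(t))/3 - 10*cos(t)/3.


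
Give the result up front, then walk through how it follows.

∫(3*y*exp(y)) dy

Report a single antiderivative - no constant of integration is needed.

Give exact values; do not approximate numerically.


The answer is 3*y*exp(y) - 3*exp(y).
Step 1. Integrate ∫(3*y*exp(y)) dy by parts with u = y, dv = (3*exp(y)) dy, so v = 3*exp(y): now 3*y*exp(y) + ∫(-3*exp(y)) dy.
Step 2. Evaluate the standard form: now 3*y*exp(y) - 3*exp(y).
Answer: 3*y*exp(y) - 3*exp(y).


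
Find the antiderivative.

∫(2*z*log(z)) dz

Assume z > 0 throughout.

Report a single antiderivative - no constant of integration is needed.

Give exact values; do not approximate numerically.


Answer: z**2*log(z) - z**2/2.


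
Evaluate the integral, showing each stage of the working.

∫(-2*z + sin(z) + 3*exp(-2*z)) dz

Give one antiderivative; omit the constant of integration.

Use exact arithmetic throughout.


Step 1. Rewrite: now ∫(-2*z) dz + ∫(3*exp(-2*z)) dz + ∫(sin(z)) dz.
Step 2. Evaluate the standard form: now -z**2 + ∫(3*exp(-2*z)) dz + ∫(sin(z)) dz.
Step 3. Evaluate the standard form: now -z**2 + ∫(sin(z)) dz - 3*exp(-2*z)/2.
Step 4. Evaluate the standard form: now -z**2 - cos(z) - 3*exp(-2*z)/2.
Answer: -z**2 - cos(z) - 3*exp(-2*z)/2.


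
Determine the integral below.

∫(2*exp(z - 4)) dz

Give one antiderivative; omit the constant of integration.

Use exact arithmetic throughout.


Answer: 2*exp(z - 4).


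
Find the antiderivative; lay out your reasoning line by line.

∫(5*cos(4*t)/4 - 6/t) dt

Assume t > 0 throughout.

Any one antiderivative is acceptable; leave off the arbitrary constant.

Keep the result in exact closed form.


Step 1. Rewrite: now ∫(-6/t) dt + ∫(5*cos(4*t)/4) dt.
Step 2. Evaluate the standard form [assuming t > 0]: now -6*log(t) + ∫(5*cos(4*t)/4) dt.
Step 3. Evaluate the standard form: now -6*log(t) + 5*sin(4*t)/16.
Answer: -6*log(t) + 5*sin(4*t)/16.


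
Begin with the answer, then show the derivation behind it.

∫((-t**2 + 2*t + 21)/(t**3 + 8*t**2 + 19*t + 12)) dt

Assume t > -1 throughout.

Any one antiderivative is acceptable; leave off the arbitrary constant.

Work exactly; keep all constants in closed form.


The answer is 3*log(t + 1) - 3*log(t + 3) - log(t + 4).
Step 1. Decompose ∫((-t**2 + 2*t + 21)/(t**3 + 8*t**2 + 19*t + 12)) dt by partial fractions, (-t**2 + 2*t + 21)/(t**3 + 8*t**2 + 19*t + 12) = -1/(t + 4) - 3/(t + 3) + 3/(t + 1): now ∫(3/(t + 1)) dt + ∫(-3/(t + 3)) dt + ∫(-1/(t + 4)) dt.
Step 2. Evaluate the standard form [assuming t > -1]: now 3*log(t + 1) + ∫(-3/(t + 3)) dt + ∫(-1/(t + 4)) dt.
Step 3. Evaluate the standard form [assuming t > -4]: now 3*log(t + 1) - log(t + 4) + ∫(-3/(t + 3)) dt.
Step 4. Evaluate the standard form [assuming t > -3]: now 3*log(t + 1) - 3*log(t + 3) - log(t + 4).
Answer: 3*log(t + 1) - 3*log(t + 3) - log(t + 4).


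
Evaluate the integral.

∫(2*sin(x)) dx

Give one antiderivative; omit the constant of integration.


Answer: -2*cos(x).


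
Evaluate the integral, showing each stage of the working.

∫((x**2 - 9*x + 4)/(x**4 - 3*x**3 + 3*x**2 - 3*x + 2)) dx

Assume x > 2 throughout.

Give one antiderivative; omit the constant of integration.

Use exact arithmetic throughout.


Step 1. Decompose ∫((x**2 - 9*x + 4)/(x**4 - 3*x**3 + 3*x**2 - 3*x + 2)) dx by partial fractions, (x**2 - 9*x + 4)/(x**4 - 3*x**3 + 3*x**2 - 3*x + 2) = 3/(x**2 + 1) + 2/(x - 1) - 2/(x - 2): now ∫(-2/(x - 2)) dx + ∫(2/(x - 1)) dx + ∫(3/(x**2 + 1)) dx.
Step 2. Evaluate the standard form [assuming x > 2]: now -2*log(x - 2) + ∫(2/(x - 1)) dx + ∫(3/(x**2 + 1)) dx.
Step 3. Evaluate the standard form [assuming x > 1]: now -2*log(x - 2) + 2*log(x - 1) + ∫(3/(x**2 + 1)) dx.
Step 4. Evaluate the standard form: now -2*log(x - 2) + 2*log(x - 1) + 3*atan(x).
Answer: -2*log(x - 2) + 2*log(x - 1) + 3*atan(x).


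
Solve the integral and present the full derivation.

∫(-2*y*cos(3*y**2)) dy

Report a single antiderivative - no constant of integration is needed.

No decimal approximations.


Step 1. Substitute u = y**2, turning ∫(-2*y*cos(3*y**2)) dy into ∫(-cos(3*u)) du: now ∫(-cos(3*u)) du.
Step 2. Evaluate the standard form: now -sin(3*u)/3.
Step 3. Substitute back u = y**2: now -sin(3*y**2)/3.
Answer: -sin(3*y**2)/3.


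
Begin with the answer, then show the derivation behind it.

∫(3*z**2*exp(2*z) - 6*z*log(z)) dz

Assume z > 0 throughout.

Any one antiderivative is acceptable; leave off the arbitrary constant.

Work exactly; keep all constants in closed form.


The answer is 3*z**2*exp(2*z)/2 - 3*z**2*log(z) + 3*z**2/2 - 3*z*exp(2*z)/2 + 3*exp(2*z)/4.
Step 1. Rewrite: now ∫(-6*z*log(z)) dz + ∫(3*z**2*exp(2*z)) dz.
Step 2. Integrate ∫(3*z**2*exp(2*z)) dz by parts with u = z**2, dv = (3*exp(2*z)) dz, so v = 3*exp(2*z)/2: now 3*z**2*exp(2*z)/2 + ∫(-3*z*exp(2*z)) dz + ∫(-6*z*log(z)) dz.
Step 3. Integrate ∫(-3*z*exp(2*z)) dz by parts with u = z, dv = (-3*exp(2*z)) dz, so v = -3*exp(2*z)/2: now 3*z**2*exp(2*z)/2 - 3*z*exp(2*z)/2 + ∫(-6*z*log(z)) dz + ∫(3*exp(2*z)/2) dz.
Step 4. Evaluate the standard form: now 3*z**2*exp(2*z)/2 - 3*z*exp(2*z)/2 + 3*exp(2*z)/4 + ∫(-6*z*log(z)) dz.
Step 5. Integrate ∫(-6*z*log(z)) dz by parts with u = log(z), dv = (-6*z) dz, so v = -3*z**2 [assuming z > 0]: now 3*z**2*exp(2*z)/2 - 3*z**2*log(z) - 3*z*exp(2*z)/2 + 3*exp(2*z)/4 + ∫(3*z) dz.
Step 6. Evaluate the standard form: now 3*z**2*exp(2*z)/2 - 3*z**2*log(z) + 3*z**2/2 - 3*z*exp(2*z)/2 + 3*exp(2*z)/4.
Answer: 3*z**2*exp(2*z)/2 - 3*z**2*log(z) + 3*z**2/2 - 3*z*exp(2*z)/2 + 3*exp(2*z)/4.


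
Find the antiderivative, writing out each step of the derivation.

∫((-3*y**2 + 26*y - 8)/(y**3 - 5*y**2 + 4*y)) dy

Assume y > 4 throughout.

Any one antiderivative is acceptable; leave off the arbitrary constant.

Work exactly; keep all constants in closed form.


Step 1. Decompose ∫((-3*y**2 + 26*y - 8)/(y**3 - 5*y**2 + 4*y)) dy by partial fractions, (-3*y**2 + 26*y - 8)/(y**3 - 5*y**2 + 4*y) = -5/(y - 1) + 4/(y - 4) - 2/y: now ∫(-2/y) dy + ∫(4/(y - 4)) dy + ∫(-5/(y - 1)) dy.
Step 2. Evaluate the standard form [assuming y > 4]: now 4*log(y - 4) + ∫(-2/y) dy + ∫(-5/(y - 1)) dy.
Step 3. Evaluate the standard form [assuming y > 1]: now 4*log(y - 4) - 5*log(y - 1) + ∫(-2/y) dy.
Step 4. Evaluate the standard form [assuming y > 0]: now -2*log(y) + 4*log(y - 4) - 5*log(y - 1).
Answer: -2*log(y) + 4*log(y - 4) - 5*log(y - 1).


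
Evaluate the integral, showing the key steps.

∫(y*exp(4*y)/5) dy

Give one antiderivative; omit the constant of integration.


Step 1. Integrate ∫(y*exp(4*y)/5) dy by parts with u = y, dv = (exp(4*y)/5) dy, so v = exp(4*y)/20: now y*exp(4*y)/20 + ∫(-exp(4*y)/20) dy.
Step 2. Evaluate the standard form: now y*exp(4*y)/20 - exp(4*y)/80.
Answer: y*exp(4*y)/20 - exp(4*y)/80.


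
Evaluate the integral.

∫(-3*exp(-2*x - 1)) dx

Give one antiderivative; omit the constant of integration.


Answer: 3*exp(-2*x - 1)/2.


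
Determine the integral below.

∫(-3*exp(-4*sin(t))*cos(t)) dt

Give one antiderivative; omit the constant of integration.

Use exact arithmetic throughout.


Answer: 3*exp(-4*sin(t))/4.


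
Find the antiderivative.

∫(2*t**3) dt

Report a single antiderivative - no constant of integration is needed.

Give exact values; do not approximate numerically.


Answer: t**4/2.


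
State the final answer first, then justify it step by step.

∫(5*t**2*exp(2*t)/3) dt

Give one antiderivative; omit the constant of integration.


The answer is 5*t**2*exp(2*t)/6 - 5*t*exp(2*t)/6 + 5*exp(2*t)/12.
Step 1. Integrate ∫(5*t**2*exp(2*t)/3) dt by parts with u = t**2, dv = (5*exp(2*t)/3) dt, so v = 5*exp(2*t)/6: now 5*t**2*exp(2*t)/6 + ∫(-5*t*exp(2*t)/3) dt.
Step 2. Integrate ∫(-5*t*exp(2*t)/3) dt by parts with u = t, dv = (-5*exp(2*t)/3) dt, so v = -5*exp(2*t)/6: now 5*t**2*exp(2*t)/6 - 5*t*exp(2*t)/6 + ∫(5*exp(2*t)/6) dt.
Step 3. Evaluate the standard form: now 5*t**2*exp(2*t)/6 - 5*t*exp(2*t)/6 + 5*exp(2*t)/12.
Answer: 5*t**2*exp(2*t)/6 - 5*t*exp(2*t)/6 + 5*exp(2*t)/12.


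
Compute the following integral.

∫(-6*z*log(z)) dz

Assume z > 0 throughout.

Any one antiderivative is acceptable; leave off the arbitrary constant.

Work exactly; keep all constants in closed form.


Answer: -3*z**2*log(z) + 3*z**2/2.


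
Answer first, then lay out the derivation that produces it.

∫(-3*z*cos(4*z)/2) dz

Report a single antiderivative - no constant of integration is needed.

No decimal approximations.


The answer is -3*z*sin(4*z)/8 - 3*cos(4*z)/32.
Step 1. Integrate ∫(-3*z*cos(4*z)/2) dz by parts with u = z, dv = (-3*cos(4*z)/2) dz, so v = -3*sin(4*z)/8: now -3*z*sin(4*z)/8 + ∫(3*sin(4*z)/8) dz.
Step 2. Evaluate the standard form: now -3*z*sin(4*z)/8 - 3*cos(4*z)/32.
Answer: -3*z*sin(4*z)/8 - 3*cos(4*z)/32.


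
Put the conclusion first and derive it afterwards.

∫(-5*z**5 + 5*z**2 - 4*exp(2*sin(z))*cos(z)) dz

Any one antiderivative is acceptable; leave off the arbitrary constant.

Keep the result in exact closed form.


The answer is -5*z**6/6 + 5*z**3/3 - 2*exp(2*sin(z)).
Step 1. Rewrite: now ∫(5*z**2) dz + ∫(-5*z**5) dz + ∫(-4*exp(2*sin(z))*cos(z)) dz.
Step 2. Substitute u = sin(z), turning ∫(-4*exp(2*sin(z))*cos(z)) dz into ∫(-4*exp(2*u)) du: now ∫(5*z**2) dz + ∫(-5*z**5) dz + ∫(-4*exp(2*u)) du.
Step 3. Evaluate the standard form: now -2*exp(2*u) + ∫(5*z**2) dz + ∫(-5*z**5) dz.
Step 4. Substitute back u = sin(z): now -2*exp(2*sin(z)) + ∫(5*z**2) dz + ∫(-5*z**5) dz.
Step 5. Evaluate the standard form: now 5*z**3/3 - 2*exp(2*sin(z)) + ∫(-5*z**5) dz.
Step 6. Evaluate the standard form: now -5*z**6/6 + 5*z**3/3 - 2*exp(2*sin(z)).
Answer: -5*z**6/6 + 5*z**3/3 - 2*exp(2*sin(z)).


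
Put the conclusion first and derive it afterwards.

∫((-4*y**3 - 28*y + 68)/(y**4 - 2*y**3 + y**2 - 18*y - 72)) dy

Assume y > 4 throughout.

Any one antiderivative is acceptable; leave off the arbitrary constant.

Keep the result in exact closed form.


The answer is -2*log(y - 4) - 2*log(y + 2) - 4*atan(y/3)/3.
Step 1. Decompose ∫((-4*y**3 - 28*y + 68)/(y**4 - 2*y**3 + y**2 - 18*y - 72)) dy by partial fractions, (-4*y**3 - 28*y + 68)/(y**4 - 2*y**3 + y**2 - 18*y - 72) = -4/(y**2 + 9) - 2/(y + 2) - 2/(y - 4): now ∫(-2/(y - 4)) dy + ∫(-2/(y + 2)) dy + ∫(-4/(y**2 + 9)) dy.
Step 2. Evaluate the standard form [assuming y > -2]: now -2*log(y + 2) + ∫(-2/(y - 4)) dy + ∫(-4/(y**2 + 9)) dy.
Step 3. Evaluate the standard form [assuming y > 4]: now -2*log(y - 4) - 2*log(y + 2) + ∫(-4/(y**2 + 9)) dy.
Step 4. Evaluate the standard form: now -2*log(y - 4) - 2*log(y + 2) - 4*atan(y/3)/3.
Answer: -2*log(y - 4) - 2*log(y + 2) - 4*atan(y/3)/3.


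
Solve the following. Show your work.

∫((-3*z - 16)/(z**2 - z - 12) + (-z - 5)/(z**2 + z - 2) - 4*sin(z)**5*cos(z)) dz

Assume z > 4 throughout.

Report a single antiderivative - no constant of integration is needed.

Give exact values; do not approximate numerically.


Step 1. Rewrite: now ∫((-3*z - 16)/(z**2 - z - 12)) dz + ∫((-z - 5)/(z**2 + z - 2)) dz + ∫(-4*sin(z)**5*cos(z)) dz.
Step 2. Decompose ∫((-3*z - 16)/(z**2 - z - 12)) dz by partial fractions, (-3*z - 16)/(z**2 - z - 12) = 1/(z + 3) - 4/(z - 4): now ∫((-z - 5)/(z**2 + z - 2)) dz + ∫(-4*sin(z)**5*cos(z)) dz + ∫(-4/(z - 4)) dz + ∫(1/(z + 3)) dz.
Step 3. Evaluate the standard form [assuming z > -3]: now log(z + 3) + ∫((-z - 5)/(z**2 + z - 2)) dz + ∫(-4*sin(z)**5*cos(z)) dz + ∫(-4/(z - 4)) dz.
Step 4. Evaluate the standard form [assuming z > 4]: now -4*log(z - 4) + log(z + 3) + ∫((-z - 5)/(z**2 + z - 2)) dz + ∫(-4*sin(z)**5*cos(z)) dz.
Step 5. Decompose ∫((-z - 5)/(z**2 + z - 2)) dz by partial fractions, (-z - 5)/(z**2 + z - 2) = 1/(z + 2) - 2/(z - 1): now -4*log(z - 4) + log(z + 3) + ∫(-4*sin(z)**5*cos(z)) dz + ∫(-2/(z - 1)) dz + ∫(1/(z + 2)) dz.
Step 6. Evaluate the standard form [assuming z > 1]: now -4*log(z - 4) - 2*log(z - 1) + log(z + 3) + ∫(-4*sin(z)**5*cos(z)) dz + ∫(1/(z + 2)) dz.
Step 7. Evaluate the standard form [assuming z > -2]: now -4*log(z - 4) - 2*log(z - 1) + log(z + 2) + log(z + 3) + ∫(-4*sin(z)**5*cos(z)) dz.
Step 8. Substitute u = sin(z), turning ∫(-4*sin(z)**5*cos(z)) dz into ∫(-4*u**5) du: now -4*log(z - 4) - 2*log(z - 1) + log(z + 2) + log(z + 3) + ∫(-4*u**5) du.
Step 9. Evaluate the standard form: now -2*u**6/3 - 4*log(z - 4) - 2*log(z - 1) + log(z + 2) + log(z + 3).
Step 10. Substitute back u = sin(z): now -4*log(z - 4) - 2*log(z - 1) + log(z + 2) + log(z + 3) - 2*sin(z)**6/3.
Answer: -4*log(z - 4) - 2*log(z - 1) + log(z + 2) + log(z + 3) - 2*sin(z)**6/3.


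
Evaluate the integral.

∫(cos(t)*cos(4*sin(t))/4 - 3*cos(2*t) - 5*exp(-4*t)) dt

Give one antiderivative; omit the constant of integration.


Answer: -3*sin(2*t)/2 + sin(4*sin(t))/16 + 5*exp(-4*t)/4.


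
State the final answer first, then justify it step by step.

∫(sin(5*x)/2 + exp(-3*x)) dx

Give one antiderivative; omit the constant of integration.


The answer is -cos(5*x)/10 - exp(-3*x)/3.
Step 1. Rewrite: now ∫(exp(-3*x)) dx + ∫(sin(5*x)/2) dx.
Step 2. Evaluate the standard form: now -cos(5*x)/10 + ∫(exp(-3*x)) dx.
Step 3. Evaluate the standard form: now -cos(5*x)/10 - exp(-3*x)/3.
Answer: -cos(5*x)/10 - exp(-3*x)/3.


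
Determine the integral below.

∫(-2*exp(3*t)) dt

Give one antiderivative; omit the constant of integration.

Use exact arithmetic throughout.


Answer: -2*exp(3*t)/3.


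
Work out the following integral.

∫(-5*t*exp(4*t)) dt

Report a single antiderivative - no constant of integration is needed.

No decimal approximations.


Answer: -5*t*exp(4*t)/4 + 5*exp(4*t)/16.


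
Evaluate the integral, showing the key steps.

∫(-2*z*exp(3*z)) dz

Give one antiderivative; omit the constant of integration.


Step 1. Integrate ∫(-2*z*exp(3*z)) dz by parts with u = z, dv = (-2*exp(3*z)) dz, so v = -2*exp(3*z)/3: now -2*z*exp(3*z)/3 + ∫(2*exp(3*z)/3) dz.
Step 2. Evaluate the standard form: now -2*z*exp(3*z)/3 + 2*exp(3*z)/9.
Answer: -2*z*exp(3*z)/3 + 2*exp(3*z)/9.


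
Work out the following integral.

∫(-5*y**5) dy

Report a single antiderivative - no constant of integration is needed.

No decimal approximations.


Answer: -5*y**6/6.


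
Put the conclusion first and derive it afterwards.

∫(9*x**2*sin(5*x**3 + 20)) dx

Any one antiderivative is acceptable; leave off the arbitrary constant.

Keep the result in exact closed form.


The answer is -3*cos(5*x**3 + 20)/5.
Step 1. Substitute u = x**3 + 4, turning ∫(9*x**2*sin(5*x**3 + 20)) dx into ∫(3*sin(5*u)) du: now ∫(3*sin(5*u)) du.
Step 2. Evaluate the standard form: now -3*cos(5*u)/5.
Step 3. Substitute back u = x**3 + 4: now -3*cos(5*x**3 + 20)/5.
Answer: -3*cos(5*x**3 + 20)/5.


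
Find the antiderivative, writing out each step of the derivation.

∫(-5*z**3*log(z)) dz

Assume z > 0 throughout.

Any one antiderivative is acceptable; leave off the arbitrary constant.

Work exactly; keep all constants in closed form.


Step 1. Integrate ∫(-5*z**3*log(z)) dz by parts with u = log(z), dv = (-5*z**3) dz, so v = -5*z**4/4 [assuming z > 0]: now -5*z**4*log(z)/4 + ∫(5*z**3/4) dz.
Step 2. Evaluate the standard form: now -5*z**4*log(z)/4 + 5*z**4/16.
Answer: -5*z**4*log(z)/4 + 5*z**4/16.


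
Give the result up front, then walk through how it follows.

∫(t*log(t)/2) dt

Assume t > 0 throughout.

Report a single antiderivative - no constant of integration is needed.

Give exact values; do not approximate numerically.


The answer is t**2*log(t)/4 - t**2/8.
Step 1. Integrate ∫(t*log(t)/2) dt by parts with u = log(t), dv = (t/2) dt, so v = t**2/4 [assuming t > 0]: now t**2*log(t)/4 + ∫(-t/4) dt.
Step 2. Evaluate the standard form: now t**2*log(t)/4 - t**2/8.
Answer: t**2*log(t)/4 - t**2/8.


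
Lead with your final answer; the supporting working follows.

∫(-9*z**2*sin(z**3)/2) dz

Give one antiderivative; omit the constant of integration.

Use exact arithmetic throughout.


The answer is 3*cos(z**3)/2.
Step 1. Substitute u = z**3, turning ∫(-9*z**2*sin(z**3)/2) dz into ∫(-3*sin(u)/2) du: now ∫(-3*sin(u)/2) du.
Step 2. Evaluate the standard form: now 3*cos(u)/2.
Step 3. Substitute back u = z**3: now 3*cos(z**3)/2.
Answer: 3*cos(z**3)/2.


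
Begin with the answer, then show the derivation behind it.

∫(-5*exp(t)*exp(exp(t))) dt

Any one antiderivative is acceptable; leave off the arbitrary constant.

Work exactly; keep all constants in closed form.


The answer is -5*exp(exp(t)).
Step 1. Substitute u = exp(t), turning ∫(-5*exp(t)*exp(exp(t))) dt into ∫(-5*exp(u)) du: now ∫(-5*exp(u)) du.
Step 2. Evaluate the standard form: now -5*exp(u).
Step 3. Substitute back u = exp(t): now -5*exp(exp(t)).
Answer: -5*exp(exp(t)).


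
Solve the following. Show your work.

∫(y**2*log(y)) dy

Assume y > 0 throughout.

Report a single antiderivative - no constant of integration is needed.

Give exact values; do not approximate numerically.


Step 1. Integrate ∫(y**2*log(y)) dy by parts with u = log(y), dv = (y**2) dy, so v = y**3/3 [assuming y > 0]: now y**3*log(y)/3 + ∫(-y**2/3) dy.
Step 2. Evaluate the standard form: now y**3*log(y)/3 - y**3/9.
Answer: y**3*log(y)/3 - y**3/9.


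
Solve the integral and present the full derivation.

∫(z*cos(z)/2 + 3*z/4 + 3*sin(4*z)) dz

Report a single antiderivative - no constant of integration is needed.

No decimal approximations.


Step 1. Rewrite: now ∫(3*z/4) dz + ∫(z*cos(z)/2) dz + ∫(3*sin(4*z)) dz.
Step 2. Evaluate the standard form: now -3*cos(4*z)/4 + ∫(3*z/4) dz + ∫(z*cos(z)/2) dz.
Step 3. Evaluate the standard form: now 3*z**2/8 - 3*cos(4*z)/4 + ∫(z*cos(z)/2) dz.
Step 4. Integrate ∫(z*cos(z)/2) dz by parts with u = z, dv = (cos(z)/2) dz, so v = sin(z)/2: now 3*z**2/8 + z*sin(z)/2 - 3*cos(4*z)/4 + ∫(-sin(z)/2) dz.
Step 5. Evaluate the standard form: now 3*z**2/8 + z*sin(z)/2 + cos(z)/2 - 3*cos(4*z)/4.
Answer: 3*z**2/8 + z*sin(z)/2 + cos(z)/2 - 3*cos(4*z)/4.
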